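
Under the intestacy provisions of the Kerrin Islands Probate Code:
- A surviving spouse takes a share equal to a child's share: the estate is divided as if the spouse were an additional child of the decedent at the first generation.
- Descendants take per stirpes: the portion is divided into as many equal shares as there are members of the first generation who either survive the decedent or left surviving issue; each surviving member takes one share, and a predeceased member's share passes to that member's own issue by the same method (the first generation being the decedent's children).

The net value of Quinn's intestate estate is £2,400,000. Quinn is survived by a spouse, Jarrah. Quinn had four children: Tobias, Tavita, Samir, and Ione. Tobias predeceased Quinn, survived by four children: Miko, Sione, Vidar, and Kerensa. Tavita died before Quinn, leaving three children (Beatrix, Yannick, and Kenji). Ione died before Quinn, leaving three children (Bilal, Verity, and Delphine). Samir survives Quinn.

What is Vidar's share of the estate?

Vidar receives £120,000.

The spouse counts as an additional share at the children's level, so there are 5 primary shares of £480,000. Jarrah takes one such share (£480,000).
The children's combined portion (£1,920,000) is divided into 4 shares of £480,000: Samir takes £480,000; Tobias's £480,000 share passes to Tobias's issue; Tavita's £480,000 share passes to Tavita's issue; Ione's £480,000 share passes to Ione's issue.
Tobias's share (£480,000) is divided into 4 shares of £120,000: Miko, Sione, Vidar, and Kerensa each take £120,000.
Tavita's share (£480,000) is divided into 3 shares of £160,000: Beatrix, Yannick, and Kenji each take £160,000.
Ione's share (£480,000) is divided into 3 shares of £160,000: Bilal, Verity, and Delphine each take £160,000.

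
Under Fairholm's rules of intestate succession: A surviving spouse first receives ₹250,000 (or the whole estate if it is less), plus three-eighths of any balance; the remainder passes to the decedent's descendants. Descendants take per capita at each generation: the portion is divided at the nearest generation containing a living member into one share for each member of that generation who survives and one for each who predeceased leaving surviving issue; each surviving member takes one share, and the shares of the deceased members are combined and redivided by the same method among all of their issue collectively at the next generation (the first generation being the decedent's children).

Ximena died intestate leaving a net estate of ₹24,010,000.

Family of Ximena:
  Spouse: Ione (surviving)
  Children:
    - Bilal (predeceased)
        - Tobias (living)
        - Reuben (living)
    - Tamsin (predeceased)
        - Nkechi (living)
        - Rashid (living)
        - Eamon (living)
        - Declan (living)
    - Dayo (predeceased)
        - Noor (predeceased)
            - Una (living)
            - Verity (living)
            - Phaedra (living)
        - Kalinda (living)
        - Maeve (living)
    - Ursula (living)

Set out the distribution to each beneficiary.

Ione first takes ₹250,000, leaving a balance of ₹23,760,000. Ione then takes three-eighths of the balance (₹8,910,000), for a total of ₹9,160,000. The remaining ₹14,850,000 passes to the descendants.
The descendants' portion (₹14,850,000) is divided at the children's generation into 4 shares of ₹3,712,500. Ursula takes ₹3,712,500. The 3 shares of the deceased (Bilal, Tamsin, and Dayo) are combined into a pool of ₹11,137,500.
That pool (₹11,137,500) is divided at the grandchildren's generation into 9 shares of ₹1,237,500. Tobias, Reuben, Nkechi, Rashid, Eamon, Declan, Kalinda, and Maeve each take ₹1,237,500. The remaining share for the deceased Noor (₹1,237,500) is carried to the next generation.
That pool (₹1,237,500) is divided at the great-grandchildren's generation equally among Una, Verity, and Phaedra: ₹412,500 each.

Ione: ₹9,160,000; Tobias: ₹1,237,500; Reuben: ₹1,237,500; Nkechi: ₹1,237,500; Rashid: ₹1,237,500; Eamon: ₹1,237,500; Declan: ₹1,237,500; Una: ₹412,500; Verity: ₹412,500; Phaedra: ₹412,500; Kalinda: ₹1,237,500; Maeve: ₹1,237,500; Ursula: ₹3,712,500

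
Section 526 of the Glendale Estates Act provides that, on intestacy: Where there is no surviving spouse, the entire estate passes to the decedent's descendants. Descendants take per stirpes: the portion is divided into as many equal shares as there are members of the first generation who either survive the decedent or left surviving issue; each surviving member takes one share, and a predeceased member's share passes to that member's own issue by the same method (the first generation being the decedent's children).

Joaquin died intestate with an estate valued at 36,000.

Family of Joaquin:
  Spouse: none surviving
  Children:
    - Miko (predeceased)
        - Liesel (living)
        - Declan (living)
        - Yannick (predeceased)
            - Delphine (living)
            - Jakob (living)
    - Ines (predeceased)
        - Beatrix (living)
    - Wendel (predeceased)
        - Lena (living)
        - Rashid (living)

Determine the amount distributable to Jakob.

Jakob receives 2,000.

The entire 36,000 passes to the descendants.
That amount (36,000) is divided into 3 shares of 12,000: Miko's 12,000 share passes to Miko's issue; Ines's 12,000 share passes to Ines's issue; Wendel's 12,000 share passes to Wendel's issue.
Miko's share (12,000) is divided into 3 shares of 4,000: Liesel and Declan each take 4,000; Yannick's 4,000 share passes to Yannick's issue.
Yannick's share (4,000) is divided into 2 shares of 2,000: Delphine and Jakob each take 2,000.
Ines's share (12,000) passes entirely to Beatrix.
Wendel's share (12,000) is divided into 2 shares of 6,000: Lena and Rashid each take 6,000.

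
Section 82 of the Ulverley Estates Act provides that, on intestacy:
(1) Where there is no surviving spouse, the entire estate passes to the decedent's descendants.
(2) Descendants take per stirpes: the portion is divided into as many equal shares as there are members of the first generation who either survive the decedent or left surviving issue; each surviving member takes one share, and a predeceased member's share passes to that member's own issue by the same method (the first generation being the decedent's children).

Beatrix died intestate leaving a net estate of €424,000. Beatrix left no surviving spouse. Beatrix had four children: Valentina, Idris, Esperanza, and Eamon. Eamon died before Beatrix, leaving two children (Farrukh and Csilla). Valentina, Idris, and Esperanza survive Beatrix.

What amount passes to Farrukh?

Farrukh receives €53,000.

The entire €424,000 passes to the descendants.
That amount (€424,000) is divided into 4 shares of €106,000: Valentina, Idris, and Esperanza each take €106,000; Eamon's €106,000 share passes to Eamon's issue.
Eamon's share (€106,000) is divided into 2 shares of €53,000: Farrukh and Csilla each take €53,000.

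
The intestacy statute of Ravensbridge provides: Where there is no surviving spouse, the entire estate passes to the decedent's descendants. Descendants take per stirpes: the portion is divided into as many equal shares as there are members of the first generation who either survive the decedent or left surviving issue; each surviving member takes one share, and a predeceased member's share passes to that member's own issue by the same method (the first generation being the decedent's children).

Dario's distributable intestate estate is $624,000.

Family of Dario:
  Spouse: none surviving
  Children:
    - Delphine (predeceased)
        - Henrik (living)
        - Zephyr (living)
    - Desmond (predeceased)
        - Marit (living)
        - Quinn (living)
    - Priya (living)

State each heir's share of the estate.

The entire $624,000 passes to the descendants.
That amount ($624,000) is divided into 3 shares of $208,000: Priya takes $208,000; Delphine's $208,000 share passes to Delphine's issue; Desmond's $208,000 share passes to Desmond's issue.
Delphine's share ($208,000) is divided into 2 shares of $104,000: Henrik and Zephyr each take $104,000.
Desmond's share ($208,000) is divided into 2 shares of $104,000: Marit and Quinn each take $104,000.

Henrik: $104,000; Zephyr: $104,000; Marit: $104,000; Quinn: $104,000; Priya: $208,000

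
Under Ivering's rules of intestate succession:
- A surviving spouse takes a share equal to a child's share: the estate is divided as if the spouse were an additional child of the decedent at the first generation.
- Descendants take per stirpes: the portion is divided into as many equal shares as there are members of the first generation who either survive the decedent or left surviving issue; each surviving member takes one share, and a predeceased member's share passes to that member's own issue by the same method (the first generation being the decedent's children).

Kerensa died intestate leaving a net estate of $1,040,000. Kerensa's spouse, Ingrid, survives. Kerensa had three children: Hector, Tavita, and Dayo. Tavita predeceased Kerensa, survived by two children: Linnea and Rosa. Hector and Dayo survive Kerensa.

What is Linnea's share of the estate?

Linnea receives $130,000.

The spouse counts as an additional share at the children's level, so there are 4 primary shares of $260,000. Ingrid takes one such share ($260,000).
The children's combined portion ($780,000) is divided into 3 shares of $260,000: Hector and Dayo each take $260,000; Tavita's $260,000 share passes to Tavita's issue.
Tavita's share ($260,000) is divided into 2 shares of $130,000: Linnea and Rosa each take $130,000.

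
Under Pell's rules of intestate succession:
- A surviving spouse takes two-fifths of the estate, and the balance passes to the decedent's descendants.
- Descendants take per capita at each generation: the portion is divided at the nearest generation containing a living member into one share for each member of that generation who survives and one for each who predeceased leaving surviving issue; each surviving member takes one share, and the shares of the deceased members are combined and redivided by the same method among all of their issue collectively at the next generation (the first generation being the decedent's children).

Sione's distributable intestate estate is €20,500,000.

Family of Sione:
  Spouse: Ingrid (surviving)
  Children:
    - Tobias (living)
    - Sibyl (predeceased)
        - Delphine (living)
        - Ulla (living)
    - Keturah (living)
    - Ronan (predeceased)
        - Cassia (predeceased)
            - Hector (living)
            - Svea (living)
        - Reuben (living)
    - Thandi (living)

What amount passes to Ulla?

Ulla receives €1,230,000.

Ingrid takes two-fifths of €20,500,000 = €8,200,000. The remaining €12,300,000 passes to the descendants.
The descendants' portion (€12,300,000) is divided at the children's generation into 5 shares of €2,460,000. Tobias, Keturah, and Thandi each take €2,460,000. The 2 shares of the deceased (Sibyl and Ronan) are combined into a pool of €4,920,000.
That pool (€4,920,000) is divided at the grandchildren's generation into 4 shares of €1,230,000. Delphine, Ulla, and Reuben each take €1,230,000. The remaining share for the deceased Cassia (€1,230,000) is carried to the next generation.
That pool (€1,230,000) is divided at the great-grandchildren's generation equally among Hector and Svea: €615,000 each.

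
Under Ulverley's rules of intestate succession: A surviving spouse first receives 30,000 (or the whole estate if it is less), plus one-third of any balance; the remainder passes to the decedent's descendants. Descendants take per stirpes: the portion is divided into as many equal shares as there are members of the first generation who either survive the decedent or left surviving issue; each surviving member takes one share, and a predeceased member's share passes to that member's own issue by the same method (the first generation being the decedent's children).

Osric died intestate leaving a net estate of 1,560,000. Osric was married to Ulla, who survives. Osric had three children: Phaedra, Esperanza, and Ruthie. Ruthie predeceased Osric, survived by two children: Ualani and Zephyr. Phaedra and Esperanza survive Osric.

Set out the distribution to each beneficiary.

Ulla: 540,000; Phaedra: 340,000; Esperanza: 340,000; Ualani: 170,000; Zephyr: 170,000

Ulla first takes 30,000, leaving a balance of 1,530,000. Ulla then takes one-third of the balance (510,000), for a total of 540,000. The remaining 1,020,000 passes to the descendants.
The descendants' portion (1,020,000) is divided into 3 shares of 340,000: Phaedra and Esperanza each take 340,000; Ruthie's 340,000 share passes to Ruthie's issue.
Ruthie's share (340,000) is divided into 2 shares of 170,000: Ualani and Zephyr each take 170,000.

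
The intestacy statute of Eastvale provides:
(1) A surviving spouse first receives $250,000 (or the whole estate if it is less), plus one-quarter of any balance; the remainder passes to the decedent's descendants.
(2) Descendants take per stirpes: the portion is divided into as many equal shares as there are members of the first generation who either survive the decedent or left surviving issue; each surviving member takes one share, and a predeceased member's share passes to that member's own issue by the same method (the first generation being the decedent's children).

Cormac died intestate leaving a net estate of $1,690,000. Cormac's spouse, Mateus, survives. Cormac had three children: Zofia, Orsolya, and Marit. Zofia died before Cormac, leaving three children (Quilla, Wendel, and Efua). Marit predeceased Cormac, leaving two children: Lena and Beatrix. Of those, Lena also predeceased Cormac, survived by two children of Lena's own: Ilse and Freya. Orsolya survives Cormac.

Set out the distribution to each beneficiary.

Mateus first takes $250,000, leaving a balance of $1,440,000. Mateus then takes one-quarter of the balance ($360,000), for a total of $610,000. The remaining $1,080,000 passes to the descendants.
The descendants' portion ($1,080,000) is divided into 3 shares of $360,000: Orsolya takes $360,000; Zofia's $360,000 share passes to Zofia's issue; Marit's $360,000 share passes to Marit's issue.
Zofia's share ($360,000) is divided into 3 shares of $120,000: Quilla, Wendel, and Efua each take $120,000.
Marit's share ($360,000) is divided into 2 shares of $180,000: Beatrix takes $180,000; Lena's $180,000 share passes to Lena's issue.
Lena's share ($180,000) is divided into 2 shares of $90,000: Ilse and Freya each take $90,000.

Mateus: $610,000; Quilla: $120,000; Wendel: $120,000; Efua: $120,000; Orsolya: $360,000; Ilse: $90,000; Freya: $90,000; Beatrix: $180,000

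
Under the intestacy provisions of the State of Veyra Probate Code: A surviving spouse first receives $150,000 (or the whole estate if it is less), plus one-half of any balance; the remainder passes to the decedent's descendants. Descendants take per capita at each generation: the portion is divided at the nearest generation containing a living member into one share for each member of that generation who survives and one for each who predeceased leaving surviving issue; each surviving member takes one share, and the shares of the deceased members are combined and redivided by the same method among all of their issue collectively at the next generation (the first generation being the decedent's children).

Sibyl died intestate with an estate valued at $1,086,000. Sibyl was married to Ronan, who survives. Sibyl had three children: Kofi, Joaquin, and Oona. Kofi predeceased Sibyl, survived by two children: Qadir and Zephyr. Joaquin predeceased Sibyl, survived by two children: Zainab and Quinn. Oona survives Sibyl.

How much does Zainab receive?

Zainab receives $78,000.

Ronan first takes $150,000, leaving a balance of $936,000. Ronan then takes one-half of the balance ($468,000), for a total of $618,000. The remaining $468,000 passes to the descendants.
The descendants' portion ($468,000) is divided at the children's generation into 3 shares of $156,000. Oona takes $156,000. The 2 shares of the deceased (Kofi and Joaquin) are combined into a pool of $312,000.
That pool ($312,000) is divided at the grandchildren's generation equally among Qadir, Zephyr, Zainab, and Quinn: $78,000 each.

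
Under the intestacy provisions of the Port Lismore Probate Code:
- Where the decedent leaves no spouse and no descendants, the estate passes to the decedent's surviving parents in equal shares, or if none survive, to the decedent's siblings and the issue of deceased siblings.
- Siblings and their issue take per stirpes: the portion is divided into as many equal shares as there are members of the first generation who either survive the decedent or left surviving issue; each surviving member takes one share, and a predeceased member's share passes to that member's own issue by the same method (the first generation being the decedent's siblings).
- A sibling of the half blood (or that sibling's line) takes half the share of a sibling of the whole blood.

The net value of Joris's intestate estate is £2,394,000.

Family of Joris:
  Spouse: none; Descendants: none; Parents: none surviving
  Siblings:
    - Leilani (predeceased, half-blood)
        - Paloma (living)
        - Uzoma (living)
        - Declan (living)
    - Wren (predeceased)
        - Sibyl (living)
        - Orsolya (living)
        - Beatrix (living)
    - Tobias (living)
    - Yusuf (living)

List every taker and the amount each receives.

The entire £2,394,000 passes to the siblings and their issue.
Counting each half-blood sibling's line as half a unit, there are 7/2 units in £2,394,000, so one unit is £684,000. Whole-blood lines (Wren, Tobias, and Yusuf) take £684,000 each; half-blood lines (Leilani) take £342,000 each.
Leilani's share (£342,000) is divided into 3 shares of £114,000: Paloma, Uzoma, and Declan each take £114,000.
Wren's share (£684,000) is divided into 3 shares of £228,000: Sibyl, Orsolya, and Beatrix each take £228,000.

Paloma: £114,000; Uzoma: £114,000; Declan: £114,000; Sibyl: £228,000; Orsolya: £228,000; Beatrix: £228,000; Tobias: £684,000; Yusuf: £684,000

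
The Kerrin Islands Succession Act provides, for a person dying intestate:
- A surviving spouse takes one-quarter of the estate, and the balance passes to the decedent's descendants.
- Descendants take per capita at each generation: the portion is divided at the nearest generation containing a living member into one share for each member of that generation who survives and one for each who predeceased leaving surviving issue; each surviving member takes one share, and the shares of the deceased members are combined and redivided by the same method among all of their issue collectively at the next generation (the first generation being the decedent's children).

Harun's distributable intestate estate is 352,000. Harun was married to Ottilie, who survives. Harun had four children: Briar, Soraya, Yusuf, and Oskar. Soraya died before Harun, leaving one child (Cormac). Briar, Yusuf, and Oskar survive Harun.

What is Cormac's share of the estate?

Cormac receives 66,000.

Ottilie takes one-quarter of 352,000 = 88,000. The remaining 264,000 passes to the descendants.
The descendants' portion (264,000) is divided at the children's generation into 4 shares of 66,000. Briar, Yusuf, and Oskar each take 66,000. The remaining share for the deceased Soraya (66,000) is carried to the next generation.
That pool (66,000) passes entirely to Cormac, the sole taker at the grandchildren's generation.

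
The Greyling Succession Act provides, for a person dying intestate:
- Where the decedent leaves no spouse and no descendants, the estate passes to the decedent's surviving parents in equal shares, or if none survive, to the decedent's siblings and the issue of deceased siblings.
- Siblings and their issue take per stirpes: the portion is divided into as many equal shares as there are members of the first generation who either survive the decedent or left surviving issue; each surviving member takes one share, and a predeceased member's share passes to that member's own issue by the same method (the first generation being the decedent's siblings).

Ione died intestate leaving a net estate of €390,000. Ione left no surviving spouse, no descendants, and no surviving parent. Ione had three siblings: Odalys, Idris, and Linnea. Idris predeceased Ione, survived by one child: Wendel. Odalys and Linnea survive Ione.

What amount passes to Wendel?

Wendel receives €130,000.

The entire €390,000 passes to the siblings and their issue.
That amount (€390,000) is divided into 3 shares of €130,000: Odalys and Linnea each take €130,000; Idris's €130,000 share passes to Idris's issue.
Idris's share (€130,000) passes entirely to Wendel.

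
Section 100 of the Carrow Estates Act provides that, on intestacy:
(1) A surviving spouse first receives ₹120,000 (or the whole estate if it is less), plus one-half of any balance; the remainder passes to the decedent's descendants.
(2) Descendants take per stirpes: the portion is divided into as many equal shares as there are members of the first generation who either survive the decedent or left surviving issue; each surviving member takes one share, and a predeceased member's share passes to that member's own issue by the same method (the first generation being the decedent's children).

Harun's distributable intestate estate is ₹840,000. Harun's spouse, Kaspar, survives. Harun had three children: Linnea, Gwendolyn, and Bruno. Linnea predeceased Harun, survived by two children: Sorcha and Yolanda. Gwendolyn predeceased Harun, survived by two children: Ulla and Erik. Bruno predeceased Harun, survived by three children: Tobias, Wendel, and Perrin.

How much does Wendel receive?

Kaspar first takes ₹120,000, leaving a balance of ₹720,000. Kaspar then takes one-half of the balance (₹360,000), for a total of ₹480,000. The remaining ₹360,000 passes to the descendants.
The descendants' portion (₹360,000) is divided into 3 shares of ₹120,000: Linnea's ₹120,000 share passes to Linnea's issue; Gwendolyn's ₹120,000 share passes to Gwendolyn's issue; Bruno's ₹120,000 share passes to Bruno's issue.
Linnea's share (₹120,000) is divided into 2 shares of ₹60,000: Sorcha and Yolanda each take ₹60,000.
Gwendolyn's share (₹120,000) is divided into 2 shares of ₹60,000: Ulla and Erik each take ₹60,000.
Bruno's share (₹120,000) is divided into 3 shares of ₹40,000: Tobias, Wendel, and Perrin each take ₹40,000.

Wendel receives ₹40,000.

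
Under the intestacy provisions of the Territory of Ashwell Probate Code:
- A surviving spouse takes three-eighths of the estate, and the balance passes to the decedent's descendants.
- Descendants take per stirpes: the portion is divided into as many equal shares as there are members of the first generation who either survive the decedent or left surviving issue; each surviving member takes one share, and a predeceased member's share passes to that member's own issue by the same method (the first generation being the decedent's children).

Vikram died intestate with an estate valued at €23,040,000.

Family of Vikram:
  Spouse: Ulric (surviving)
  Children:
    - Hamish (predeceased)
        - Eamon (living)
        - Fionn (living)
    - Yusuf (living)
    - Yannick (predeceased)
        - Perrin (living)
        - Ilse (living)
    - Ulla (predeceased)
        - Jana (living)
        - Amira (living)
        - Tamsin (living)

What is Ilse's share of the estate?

Ulric takes three-eighths of €23,040,000 = €8,640,000. The remaining €14,400,000 passes to the descendants.
The descendants' portion (€14,400,000) is divided into 4 shares of €3,600,000: Yusuf takes €3,600,000; Hamish's €3,600,000 share passes to Hamish's issue; Yannick's €3,600,000 share passes to Yannick's issue; Ulla's €3,600,000 share passes to Ulla's issue.
Hamish's share (€3,600,000) is divided into 2 shares of €1,800,000: Eamon and Fionn each take €1,800,000.
Yannick's share (€3,600,000) is divided into 2 shares of €1,800,000: Perrin and Ilse each take €1,800,000.
Ulla's share (€3,600,000) is divided into 3 shares of €1,200,000: Jana, Amira, and Tamsin each take €1,200,000.

Ilse receives €1,800,000.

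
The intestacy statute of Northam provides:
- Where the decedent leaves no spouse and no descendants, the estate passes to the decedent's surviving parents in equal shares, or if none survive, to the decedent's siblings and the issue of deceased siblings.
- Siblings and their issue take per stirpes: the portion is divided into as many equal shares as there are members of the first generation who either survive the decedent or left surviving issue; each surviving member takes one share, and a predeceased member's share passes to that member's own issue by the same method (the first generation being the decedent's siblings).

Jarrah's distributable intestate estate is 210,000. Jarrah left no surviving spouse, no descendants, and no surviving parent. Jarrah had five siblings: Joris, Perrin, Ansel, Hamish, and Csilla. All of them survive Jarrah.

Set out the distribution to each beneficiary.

The entire 210,000 passes to the siblings and their issue.
That amount (210,000) is divided into 5 shares of 42,000: Joris, Perrin, Ansel, Hamish, and Csilla each take 42,000.

Joris: 42,000; Perrin: 42,000; Ansel: 42,000; Hamish: 42,000; Csilla: 42,000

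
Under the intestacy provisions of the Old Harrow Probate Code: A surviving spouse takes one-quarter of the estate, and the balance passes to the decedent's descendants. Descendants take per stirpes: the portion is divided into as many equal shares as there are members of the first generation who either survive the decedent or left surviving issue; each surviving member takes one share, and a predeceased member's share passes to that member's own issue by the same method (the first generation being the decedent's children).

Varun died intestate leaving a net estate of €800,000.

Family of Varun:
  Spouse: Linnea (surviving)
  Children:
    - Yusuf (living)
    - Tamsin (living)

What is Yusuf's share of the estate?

Yusuf receives €300,000.

Linnea takes one-quarter of €800,000 = €200,000. The remaining €600,000 passes to the descendants.
The descendants' portion (€600,000) is divided into 2 shares of €300,000: Yusuf and Tamsin each take €300,000.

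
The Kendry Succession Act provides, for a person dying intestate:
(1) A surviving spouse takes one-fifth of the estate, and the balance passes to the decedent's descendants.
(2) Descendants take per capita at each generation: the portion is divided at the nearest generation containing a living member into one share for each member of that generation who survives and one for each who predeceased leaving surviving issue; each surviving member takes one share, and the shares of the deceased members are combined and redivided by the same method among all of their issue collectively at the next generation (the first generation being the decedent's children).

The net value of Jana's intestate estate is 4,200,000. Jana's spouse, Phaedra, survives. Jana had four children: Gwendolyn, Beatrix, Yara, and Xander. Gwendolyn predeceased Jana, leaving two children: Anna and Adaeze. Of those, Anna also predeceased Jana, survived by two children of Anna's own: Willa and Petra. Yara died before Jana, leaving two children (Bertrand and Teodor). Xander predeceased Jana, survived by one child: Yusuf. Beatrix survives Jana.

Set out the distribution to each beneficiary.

Phaedra takes one-fifth of 4,200,000 = 840,000. The remaining 3,360,000 passes to the descendants.
The descendants' portion (3,360,000) is divided at the children's generation into 4 shares of 840,000. Beatrix takes 840,000. The 3 shares of the deceased (Gwendolyn, Yara, and Xander) are combined into a pool of 2,520,000.
That pool (2,520,000) is divided at the grandchildren's generation into 5 shares of 504,000. Adaeze, Bertrand, Teodor, and Yusuf each take 504,000. The remaining share for the deceased Anna (504,000) is carried to the next generation.
That pool (504,000) is divided at the great-grandchildren's generation equally among Willa and Petra: 252,000 each.

Phaedra: 840,000; Willa: 252,000; Petra: 252,000; Adaeze: 504,000; Beatrix: 840,000; Bertrand: 504,000; Teodor: 504,000; Yusuf: 504,000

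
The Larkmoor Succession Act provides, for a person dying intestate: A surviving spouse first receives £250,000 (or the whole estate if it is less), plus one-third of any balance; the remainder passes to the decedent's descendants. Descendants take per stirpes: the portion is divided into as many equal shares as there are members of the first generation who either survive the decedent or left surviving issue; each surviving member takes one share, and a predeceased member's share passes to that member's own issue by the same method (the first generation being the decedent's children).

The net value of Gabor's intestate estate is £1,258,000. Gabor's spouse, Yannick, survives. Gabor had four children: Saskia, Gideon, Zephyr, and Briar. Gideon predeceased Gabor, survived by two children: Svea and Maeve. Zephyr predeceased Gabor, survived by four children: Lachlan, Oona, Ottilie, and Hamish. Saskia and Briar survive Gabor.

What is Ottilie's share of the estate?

Yannick first takes £250,000, leaving a balance of £1,008,000. Yannick then takes one-third of the balance (£336,000), for a total of £586,000. The remaining £672,000 passes to the descendants.
The descendants' portion (£672,000) is divided into 4 shares of £168,000: Saskia and Briar each take £168,000; Gideon's £168,000 share passes to Gideon's issue; Zephyr's £168,000 share passes to Zephyr's issue.
Gideon's share (£168,000) is divided into 2 shares of £84,000: Svea and Maeve each take £84,000.
Zephyr's share (£168,000) is divided into 4 shares of £42,000: Lachlan, Oona, Ottilie, and Hamish each take £42,000.

Ottilie receives £42,000.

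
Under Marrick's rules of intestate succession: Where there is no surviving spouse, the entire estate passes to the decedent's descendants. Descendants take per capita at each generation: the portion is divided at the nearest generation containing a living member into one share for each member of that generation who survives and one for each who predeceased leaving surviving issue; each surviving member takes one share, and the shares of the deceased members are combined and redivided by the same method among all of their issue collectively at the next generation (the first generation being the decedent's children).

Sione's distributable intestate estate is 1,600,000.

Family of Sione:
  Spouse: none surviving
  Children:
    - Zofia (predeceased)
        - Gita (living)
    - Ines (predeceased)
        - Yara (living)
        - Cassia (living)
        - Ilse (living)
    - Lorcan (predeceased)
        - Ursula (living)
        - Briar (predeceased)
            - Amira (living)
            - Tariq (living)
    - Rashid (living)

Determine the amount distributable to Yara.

The entire 1,600,000 passes to the descendants.
That amount (1,600,000) is divided at the children's generation into 4 shares of 400,000. Rashid takes 400,000. The 3 shares of the deceased (Zofia, Ines, and Lorcan) are combined into a pool of 1,200,000.
That pool (1,200,000) is divided at the grandchildren's generation into 6 shares of 200,000. Gita, Yara, Cassia, Ilse, and Ursula each take 200,000. The remaining share for the deceased Briar (200,000) is carried to the next generation.
That pool (200,000) is divided at the great-grandchildren's generation equally among Amira and Tariq: 100,000 each.

Yara receives 200,000.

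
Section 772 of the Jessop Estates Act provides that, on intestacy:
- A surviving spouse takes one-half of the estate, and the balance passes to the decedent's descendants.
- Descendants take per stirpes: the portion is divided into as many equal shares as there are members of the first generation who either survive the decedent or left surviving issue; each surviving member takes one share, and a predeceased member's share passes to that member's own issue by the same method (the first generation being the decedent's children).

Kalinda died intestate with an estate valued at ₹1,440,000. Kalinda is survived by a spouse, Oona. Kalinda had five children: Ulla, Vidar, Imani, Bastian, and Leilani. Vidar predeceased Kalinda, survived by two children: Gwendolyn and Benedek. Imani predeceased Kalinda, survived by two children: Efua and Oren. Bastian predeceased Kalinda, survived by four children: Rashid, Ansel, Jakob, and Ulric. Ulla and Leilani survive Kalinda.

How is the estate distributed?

Oona takes one-half of ₹1,440,000 = ₹720,000. The remaining ₹720,000 passes to the descendants.
The descendants' portion (₹720,000) is divided into 5 shares of ₹144,000: Ulla and Leilani each take ₹144,000; Vidar's ₹144,000 share passes to Vidar's issue; Imani's ₹144,000 share passes to Imani's issue; Bastian's ₹144,000 share passes to Bastian's issue.
Vidar's share (₹144,000) is divided into 2 shares of ₹72,000: Gwendolyn and Benedek each take ₹72,000.
Imani's share (₹144,000) is divided into 2 shares of ₹72,000: Efua and Oren each take ₹72,000.
Bastian's share (₹144,000) is divided into 4 shares of ₹36,000: Rashid, Ansel, Jakob, and Ulric each take ₹36,000.

Oona: ₹720,000; Ulla: ₹144,000; Gwendolyn: ₹72,000; Benedek: ₹72,000; Efua: ₹72,000; Oren: ₹72,000; Rashid: ₹36,000; Ansel: ₹36,000; Jakob: ₹36,000; Ulric: ₹36,000; Leilani: ₹144,000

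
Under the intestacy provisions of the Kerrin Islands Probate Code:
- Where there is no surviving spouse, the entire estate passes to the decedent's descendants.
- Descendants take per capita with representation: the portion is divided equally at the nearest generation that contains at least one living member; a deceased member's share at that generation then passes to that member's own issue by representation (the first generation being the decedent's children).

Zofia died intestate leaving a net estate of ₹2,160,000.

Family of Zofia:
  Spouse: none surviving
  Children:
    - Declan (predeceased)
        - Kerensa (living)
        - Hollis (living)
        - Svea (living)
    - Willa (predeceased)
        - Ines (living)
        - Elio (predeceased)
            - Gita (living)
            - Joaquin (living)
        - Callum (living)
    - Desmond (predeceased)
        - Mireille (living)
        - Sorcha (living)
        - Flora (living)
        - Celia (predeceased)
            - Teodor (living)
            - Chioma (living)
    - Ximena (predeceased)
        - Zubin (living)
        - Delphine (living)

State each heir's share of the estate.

The entire ₹2,160,000 passes to the descendants.
No child survives, so the initial division is made at the grandchildren's generation.
That amount (₹2,160,000) is divided into 12 shares of ₹180,000: Kerensa, Hollis, Svea, Ines, Callum, Mireille, Sorcha, Flora, Zubin, and Delphine each take ₹180,000; Elio's ₹180,000 share passes to Elio's issue; Celia's ₹180,000 share passes to Celia's issue.
Elio's share (₹180,000) is divided into 2 shares of ₹90,000: Gita and Joaquin each take ₹90,000.
Celia's share (₹180,000) is divided into 2 shares of ₹90,000: Teodor and Chioma each take ₹90,000.

Kerensa: ₹180,000; Hollis: ₹180,000; Svea: ₹180,000; Ines: ₹180,000; Gita: ₹90,000; Joaquin: ₹90,000; Callum: ₹180,000; Mireille: ₹180,000; Sorcha: ₹180,000; Flora: ₹180,000; Teodor: ₹90,000; Chioma: ₹90,000; Zubin: ₹180,000; Delphine: ₹180,000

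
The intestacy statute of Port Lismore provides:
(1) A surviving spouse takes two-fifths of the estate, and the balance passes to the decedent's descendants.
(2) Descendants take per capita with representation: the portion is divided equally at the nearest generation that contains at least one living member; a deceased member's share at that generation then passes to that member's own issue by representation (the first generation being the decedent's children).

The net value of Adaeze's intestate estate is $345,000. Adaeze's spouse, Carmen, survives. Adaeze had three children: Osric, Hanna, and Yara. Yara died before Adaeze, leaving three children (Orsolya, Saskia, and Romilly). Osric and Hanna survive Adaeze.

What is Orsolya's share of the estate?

Orsolya receives $23,000.

Carmen takes two-fifths of $345,000 = $138,000. The remaining $207,000 passes to the descendants.
The descendants' portion ($207,000) is divided into 3 shares of $69,000: Osric and Hanna each take $69,000; Yara's $69,000 share passes to Yara's issue.
Yara's share ($69,000) is divided into 3 shares of $23,000: Orsolya, Saskia, and Romilly each take $23,000.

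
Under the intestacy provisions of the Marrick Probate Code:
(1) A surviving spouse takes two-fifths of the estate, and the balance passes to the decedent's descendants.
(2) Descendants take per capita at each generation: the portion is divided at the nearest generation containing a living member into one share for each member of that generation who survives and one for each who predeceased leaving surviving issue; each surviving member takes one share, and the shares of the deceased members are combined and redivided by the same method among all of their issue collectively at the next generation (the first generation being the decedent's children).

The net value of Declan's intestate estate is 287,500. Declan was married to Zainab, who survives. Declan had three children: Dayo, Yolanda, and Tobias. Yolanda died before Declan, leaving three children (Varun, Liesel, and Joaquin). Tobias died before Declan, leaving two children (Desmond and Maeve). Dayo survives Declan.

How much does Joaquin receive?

Zainab takes two-fifths of 287,500 = 115,000. The remaining 172,500 passes to the descendants.
The descendants' portion (172,500) is divided at the children's generation into 3 shares of 57,500. Dayo takes 57,500. The 2 shares of the deceased (Yolanda and Tobias) are combined into a pool of 115,000.
That pool (115,000) is divided at the grandchildren's generation equally among Varun, Liesel, Joaquin, Desmond, and Maeve: 23,000 each.

Joaquin receives 23,000.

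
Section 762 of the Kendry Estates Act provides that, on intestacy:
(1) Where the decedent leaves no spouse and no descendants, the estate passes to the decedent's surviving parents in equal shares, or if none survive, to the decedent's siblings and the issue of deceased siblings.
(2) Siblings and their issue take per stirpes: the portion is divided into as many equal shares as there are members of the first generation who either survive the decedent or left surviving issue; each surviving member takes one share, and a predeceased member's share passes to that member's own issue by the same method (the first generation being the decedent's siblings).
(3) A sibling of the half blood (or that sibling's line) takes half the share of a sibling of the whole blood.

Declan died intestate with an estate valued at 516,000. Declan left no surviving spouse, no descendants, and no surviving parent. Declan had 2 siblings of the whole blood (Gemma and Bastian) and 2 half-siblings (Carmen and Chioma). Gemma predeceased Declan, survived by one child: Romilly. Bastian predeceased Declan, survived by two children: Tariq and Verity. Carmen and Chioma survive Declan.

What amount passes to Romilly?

The entire 516,000 passes to the siblings and their issue.
Counting each half-blood sibling's line as half a unit, there are 3 units in 516,000, so one unit is 172,000. Whole-blood lines (Gemma and Bastian) take 172,000 each; half-blood lines (Carmen and Chioma) take 86,000 each.
Gemma's share (172,000) passes entirely to Romilly.
Bastian's share (172,000) is divided into 2 shares of 86,000: Tariq and Verity each take 86,000.

Romilly receives 172,000.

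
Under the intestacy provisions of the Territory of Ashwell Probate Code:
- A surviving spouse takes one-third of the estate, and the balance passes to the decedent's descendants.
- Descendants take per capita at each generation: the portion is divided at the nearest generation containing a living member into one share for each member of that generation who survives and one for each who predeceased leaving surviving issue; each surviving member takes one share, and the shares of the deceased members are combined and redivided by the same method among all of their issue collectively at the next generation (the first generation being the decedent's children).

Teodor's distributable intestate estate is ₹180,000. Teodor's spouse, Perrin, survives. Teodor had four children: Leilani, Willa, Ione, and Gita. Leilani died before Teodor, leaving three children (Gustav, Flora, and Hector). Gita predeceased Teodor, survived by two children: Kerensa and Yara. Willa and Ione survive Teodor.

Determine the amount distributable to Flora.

Flora receives ₹12,000.

Perrin takes one-third of ₹180,000 = ₹60,000. The remaining ₹120,000 passes to the descendants.
The descendants' portion (₹120,000) is divided at the children's generation into 4 shares of ₹30,000. Willa and Ione each take ₹30,000. The 2 shares of the deceased (Leilani and Gita) are combined into a pool of ₹60,000.
That pool (₹60,000) is divided at the grandchildren's generation equally among Gustav, Flora, Hector, Kerensa, and Yara: ₹12,000 each.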